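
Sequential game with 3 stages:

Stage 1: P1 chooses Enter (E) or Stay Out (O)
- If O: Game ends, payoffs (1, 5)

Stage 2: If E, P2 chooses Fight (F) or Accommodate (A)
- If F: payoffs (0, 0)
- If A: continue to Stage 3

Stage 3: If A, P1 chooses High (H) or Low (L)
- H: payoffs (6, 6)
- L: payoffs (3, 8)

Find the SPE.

SPE: (E, A, H); Outcome (6, 6)

Work:
Stage 3: P1 chooses H (6 vs 3)
Stage 2: P2: F->0, A->6 (anticipating H). Choose A
Stage 1: P1: O->1, E->6 (anticipating A, H). Choose E
SPE path: E -> A -> H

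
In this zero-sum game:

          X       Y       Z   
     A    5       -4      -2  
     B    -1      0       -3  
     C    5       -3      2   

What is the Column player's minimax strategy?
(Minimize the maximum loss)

Column should play Y, value = 0

Work:
Column player minimizes Row's maximum payoff:
Column X: max payoff to Row = 5
Column Y: max payoff to Row = 0
Column Z: max payoff to Row = 2
Minimum is 0, achieved by column Y.
Minimax strategy: Y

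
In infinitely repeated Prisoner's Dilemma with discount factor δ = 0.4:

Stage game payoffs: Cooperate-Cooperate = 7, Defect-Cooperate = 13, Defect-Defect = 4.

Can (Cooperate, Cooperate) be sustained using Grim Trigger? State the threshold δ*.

δ* = 0.6667; since δ = 0.4 < 0.6667, cooperation cannot be sustained

Work:
For Grim Trigger:
Cooperate forever: 7/(1-δ)
Defect then punished: 13 + 4·δ/(1-δ)
Need: 7/(1-δ) ≥ 13 + 4·δ/(1-δ)
Solving: δ ≥ (T-R)/(T-P) = (13-7)/(13-4) = 0.6667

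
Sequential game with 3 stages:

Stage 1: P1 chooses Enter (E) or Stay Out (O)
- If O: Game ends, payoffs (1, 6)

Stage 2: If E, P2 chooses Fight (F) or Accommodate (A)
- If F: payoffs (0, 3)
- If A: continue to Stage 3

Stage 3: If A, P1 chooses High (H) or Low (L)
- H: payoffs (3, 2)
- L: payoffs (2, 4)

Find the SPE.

SPE: (O, F, H); Outcome (1, 6)

Work:
Stage 3: P1 chooses H (3 vs 2)
Stage 2: P2: F->3, A->2 (anticipating H). Choose F
Stage 1: P1: O->1, E->0 (anticipating F, H). Choose O
SPE path: O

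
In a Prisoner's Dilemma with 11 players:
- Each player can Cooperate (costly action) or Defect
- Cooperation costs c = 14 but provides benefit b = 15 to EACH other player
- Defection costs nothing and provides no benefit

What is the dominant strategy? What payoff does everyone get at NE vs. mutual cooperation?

Dominant: Defect; NE payoff = 0; Coop payoff = 136

Work:
Defect dominates (saves cost c = 14, benefit to others is external)
NE: All defect → everyone gets 0
If all cooperate: each receives (10)×15 - 14 = 136
Social dilemma: 136 > 0 but NE gives 0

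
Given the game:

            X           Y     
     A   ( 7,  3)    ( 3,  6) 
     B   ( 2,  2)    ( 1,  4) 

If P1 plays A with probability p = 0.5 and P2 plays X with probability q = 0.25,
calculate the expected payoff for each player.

E[P1] = 2.625, E[P2] = 4.375

Work:
E[P1] = p·q·π₁(A,X) + p·(1-q)·π₁(A,Y) + (1-p)·q·π₁(B,X) + (1-p)·(1-q)·π₁(B,Y)
= 0.5·0.25·7 + 0.5·0.75·3 + 0.5·0.25·2 + 0.5·0.75·1
= 2.625

E[P2] = 4.375 (similar calculation)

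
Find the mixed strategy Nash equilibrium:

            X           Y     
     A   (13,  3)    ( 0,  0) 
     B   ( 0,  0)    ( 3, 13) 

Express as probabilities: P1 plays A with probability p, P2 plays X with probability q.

p = 0.8125, q = 0.1875

Work:
Find probabilities that make opponent indifferent:
P2 chooses q to make P1 indifferent between A and B
P1 chooses p to make P2 indifferent between X and Y
Mixed NE: P1 plays (A: 0.8125, B: 0.1875), P2 plays (X: 0.1875, Y: 0.8125)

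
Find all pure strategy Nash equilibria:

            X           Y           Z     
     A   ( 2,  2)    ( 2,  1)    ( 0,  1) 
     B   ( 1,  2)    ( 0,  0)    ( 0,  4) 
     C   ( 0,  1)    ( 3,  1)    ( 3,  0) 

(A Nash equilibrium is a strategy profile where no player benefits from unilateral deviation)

Nash equilibrium: (A, X), (C, Y)

Work:
Best responses:
  P1 vs X: payoffs [2, 1, 0] → best response A (payoff 2)
  P1 vs Y: payoffs [2, 0, 3] → best response C (payoff 3)
  P1 vs Z: payoffs [0, 0, 3] → best response C (payoff 3)
  P2 vs A: payoffs [2, 1, 1] → best response X (payoff 2)
  P2 vs B: payoffs [2, 0, 4] → best response Z (payoff 4)
  P2 vs C: payoffs [1, 1, 0] → best response X/Y (payoff 1)
Mutual best responses: (A,X), (C,Y) → Nash equilibria.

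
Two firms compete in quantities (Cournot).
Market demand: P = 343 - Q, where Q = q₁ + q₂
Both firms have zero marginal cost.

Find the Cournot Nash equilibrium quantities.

q₁* = q₂* = 114.33; P* = 114.33

Work:
Profit: π_i = P·q_i = (a - q_i - q_j)·q_i
FOC: ∂π_i/∂q_i = a - 2q_i - q_j = 0
Reaction function: q_i = (343 - q_j)/2
Symmetry: q* = 343/3 = 114.33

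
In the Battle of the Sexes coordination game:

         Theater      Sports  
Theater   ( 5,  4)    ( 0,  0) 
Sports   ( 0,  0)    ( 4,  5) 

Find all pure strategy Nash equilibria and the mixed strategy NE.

Pure NE: (Theater, Theater) and (Sports, Sports); Mixed NE: p = 0.5556, q = 0.4444

Work:
Check pure NE:
(Theater, Theater): (5, 4) - no unilateral deviation beneficial
(Sports, Sports): (4, 5) - no unilateral deviation beneficial
Mixed NE: P1 plays Theater with p = 0.5556, P2 plays Theater with q = 0.4444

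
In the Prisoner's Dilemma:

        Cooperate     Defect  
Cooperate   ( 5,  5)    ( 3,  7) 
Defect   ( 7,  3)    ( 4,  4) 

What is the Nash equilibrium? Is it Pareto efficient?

(Defect, Defect) is NE; not Pareto efficient

Work:
Defect dominates Cooperate for both players:
If P2 cooperates: Defect (7) > Cooperate (5)
If P2 defects: Defect (4) > Cooperate (3)
NE: (Defect, Defect) with payoff (4, 4)
But (Cooperate, Cooperate) = (5, 5) Pareto dominates (4, 4)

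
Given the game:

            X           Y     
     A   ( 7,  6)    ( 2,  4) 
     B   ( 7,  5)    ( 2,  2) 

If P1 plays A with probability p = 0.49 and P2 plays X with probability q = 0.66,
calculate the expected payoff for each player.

E[P1] = 5.3, E[P2] = 4.6366

Work:
E[P1] = p·q·π₁(A,X) + p·(1-q)·π₁(A,Y) + (1-p)·q·π₁(B,X) + (1-p)·(1-q)·π₁(B,Y)
= 0.49·0.66·7 + 0.49·0.34·2 + 0.51·0.66·7 + 0.51·0.34·2
= 5.3

E[P2] = 4.6366 (similar calculation)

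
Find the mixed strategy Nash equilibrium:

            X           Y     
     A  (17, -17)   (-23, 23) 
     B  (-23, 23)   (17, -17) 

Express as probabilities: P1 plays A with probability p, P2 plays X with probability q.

p = 0.5, q = 0.5

Work:
Find probabilities that make opponent indifferent:
P2 chooses q to make P1 indifferent between A and B
P1 chooses p to make P2 indifferent between X and Y
Mixed NE: P1 plays (A: 0.5, B: 0.5), P2 plays (X: 0.5, Y: 0.5)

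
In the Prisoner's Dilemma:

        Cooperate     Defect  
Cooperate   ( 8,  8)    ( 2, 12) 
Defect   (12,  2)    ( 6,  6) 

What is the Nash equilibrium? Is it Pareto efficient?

(Defect, Defect) is NE; not Pareto efficient

Work:
Defect dominates Cooperate for both players:
If P2 cooperates: Defect (12) > Cooperate (8)
If P2 defects: Defect (6) > Cooperate (2)
NE: (Defect, Defect) with payoff (6, 6)
But (Cooperate, Cooperate) = (8, 8) Pareto dominates (6, 6)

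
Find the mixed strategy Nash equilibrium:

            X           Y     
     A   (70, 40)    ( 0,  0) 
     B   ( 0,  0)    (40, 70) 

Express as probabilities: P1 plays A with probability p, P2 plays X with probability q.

p = 0.6364, q = 0.3636

Work:
Find probabilities that make opponent indifferent:
P2 chooses q to make P1 indifferent between A and B
P1 chooses p to make P2 indifferent between X and Y
Mixed NE: P1 plays (A: 0.6364, B: 0.3636), P2 plays (X: 0.3636, Y: 0.6364)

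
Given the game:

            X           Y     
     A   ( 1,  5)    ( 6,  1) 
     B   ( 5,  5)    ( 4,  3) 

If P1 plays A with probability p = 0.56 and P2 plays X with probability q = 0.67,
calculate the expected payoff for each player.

E[P1] = 3.5388, E[P2] = 3.9704

Work:
E[P1] = p·q·π₁(A,X) + p·(1-q)·π₁(A,Y) + (1-p)·q·π₁(B,X) + (1-p)·(1-q)·π₁(B,Y)
= 0.56·0.67·1 + 0.56·0.33·6 + 0.44·0.67·5 + 0.44·0.33·4
= 3.5388

E[P2] = 3.9704 (similar calculation)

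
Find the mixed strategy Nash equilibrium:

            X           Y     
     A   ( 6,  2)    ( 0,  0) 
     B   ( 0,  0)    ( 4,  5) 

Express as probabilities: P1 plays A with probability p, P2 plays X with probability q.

p = 0.7143, q = 0.4

Work:
Find probabilities that make opponent indifferent:
P2 chooses q to make P1 indifferent between A and B
P1 chooses p to make P2 indifferent between X and Y
Mixed NE: P1 plays (A: 0.7143, B: 0.2857), P2 plays (X: 0.4, Y: 0.6)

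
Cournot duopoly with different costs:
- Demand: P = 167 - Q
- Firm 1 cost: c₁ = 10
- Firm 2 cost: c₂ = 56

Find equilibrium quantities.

q₁* = 67.67, q₂* = 21.67

Work:
Reaction: q₁ = (167 - 10 - q₂)/2
Reaction: q₂ = (167 - 56 - q₁)/2
Solve simultaneously:
q₁* = (167 - 2×10 + 56)/3 = 67.67
q₂* = (167 - 2×56 + 10)/3 = 21.67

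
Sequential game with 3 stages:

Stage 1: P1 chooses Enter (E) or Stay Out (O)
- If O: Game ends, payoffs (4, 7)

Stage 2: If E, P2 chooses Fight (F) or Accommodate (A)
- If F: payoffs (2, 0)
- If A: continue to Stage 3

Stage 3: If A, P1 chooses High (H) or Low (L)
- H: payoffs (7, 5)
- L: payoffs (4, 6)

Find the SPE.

SPE: (E, A, H); Outcome (7, 5)

Work:
Stage 3: P1 chooses H (7 vs 4)
Stage 2: P2: F->0, A->5 (anticipating H). Choose A
Stage 1: P1: O->4, E->7 (anticipating A, H). Choose E
SPE path: E -> A -> H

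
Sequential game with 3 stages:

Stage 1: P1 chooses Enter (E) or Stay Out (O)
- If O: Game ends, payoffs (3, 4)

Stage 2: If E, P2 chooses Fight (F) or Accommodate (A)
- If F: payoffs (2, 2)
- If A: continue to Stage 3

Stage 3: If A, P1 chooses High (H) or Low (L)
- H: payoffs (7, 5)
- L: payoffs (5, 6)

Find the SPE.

SPE: (E, A, H); Outcome (7, 5)

Work:
Stage 3: P1 chooses H (7 vs 5)
Stage 2: P2: F->2, A->5 (anticipating H). Choose A
Stage 1: P1: O->3, E->7 (anticipating A, H). Choose E
SPE path: E -> A -> H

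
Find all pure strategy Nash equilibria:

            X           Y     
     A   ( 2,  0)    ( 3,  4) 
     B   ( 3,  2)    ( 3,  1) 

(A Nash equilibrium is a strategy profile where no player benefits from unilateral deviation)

Nash equilibrium: (A, Y), (B, X)

Work:
Best responses:
  P1 vs X: payoffs [2, 3] → best response B (payoff 3)
  P1 vs Y: payoffs [3, 3] → best response A/B (payoff 3)
  P2 vs A: payoffs [0, 4] → best response Y (payoff 4)
  P2 vs B: payoffs [2, 1] → best response X (payoff 2)
Mutual best responses: (A,Y), (B,X) → Nash equilibria.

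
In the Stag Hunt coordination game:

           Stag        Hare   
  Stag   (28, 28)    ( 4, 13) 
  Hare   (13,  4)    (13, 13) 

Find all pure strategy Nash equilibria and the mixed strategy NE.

Pure NE: (Stag, Stag) and (Hare, Hare); Mixed NE: p = 0.375, q = 0.375

Work:
Check pure NE:
(Stag, Stag): (28, 28) - no unilateral deviation beneficial
(Hare, Hare): (13, 13) - no unilateral deviation beneficial
Mixed NE: P1 plays Stag with p = 0.375, P2 plays Stag with q = 0.375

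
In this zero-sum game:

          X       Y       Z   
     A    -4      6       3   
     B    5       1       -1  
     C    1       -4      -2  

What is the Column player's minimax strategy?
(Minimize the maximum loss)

Column should play Z, value = 3

Work:
Column player minimizes Row's maximum payoff:
Column X: max payoff to Row = 5
Column Y: max payoff to Row = 6
Column Z: max payoff to Row = 3
Minimum is 3, achieved by column Z.
Minimax strategy: Z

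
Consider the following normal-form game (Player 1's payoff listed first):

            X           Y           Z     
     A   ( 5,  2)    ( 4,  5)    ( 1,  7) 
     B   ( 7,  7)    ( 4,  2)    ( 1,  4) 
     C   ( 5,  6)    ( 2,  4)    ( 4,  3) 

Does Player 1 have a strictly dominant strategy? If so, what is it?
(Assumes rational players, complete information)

No strictly dominant strategy exists for Player 1

Work:
A strategy strictly dominates another if it gives a strictly higher payoff against every opponent action. Compare each pair of P1's strategies column-by-column:
  A vs B: [5 vs 7, 4 vs 4, 1 vs 1] → A does not strictly dominate B (column X: 5 ≤ 7)
  A vs C: [5 vs 5, 4 vs 2, 1 vs 4] → A does not strictly dominate C (column X: 5 ≤ 5)
  B vs A: [7 vs 5, 4 vs 4, 1 vs 1] → B does not strictly dominate A (column Y: 4 ≤ 4)
  B vs C: [7 vs 5, 4 vs 2, 1 vs 4] → B does not strictly dominate C (column Z: 1 ≤ 4)
  C vs A: [5 vs 5, 2 vs 4, 4 vs 1] → C does not strictly dominate A (column X: 5 ≤ 5)
  C vs B: [5 vs 7, 2 vs 4, 4 vs 1] → C does not strictly dominate B (column X: 5 ≤ 7)
No single strategy strictly dominates all others → no strictly dominant strategy.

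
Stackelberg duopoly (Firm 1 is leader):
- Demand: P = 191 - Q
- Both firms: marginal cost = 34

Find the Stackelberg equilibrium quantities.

q₁* (leader) = 78.5, q₂* (follower) = 39.25

Work:
Follower's reaction: q₂ = (a - c - q₁)/2
Leader substitutes: π₁ = q₁·(a - q₁ - (a-c-q₁)/2 - c)
FOC: q₁* = (191 - 34)/2 = 78.50
Then: q₂* = (191 - 34 - 78.5)/2 = 39.25
Leader has first-mover advantage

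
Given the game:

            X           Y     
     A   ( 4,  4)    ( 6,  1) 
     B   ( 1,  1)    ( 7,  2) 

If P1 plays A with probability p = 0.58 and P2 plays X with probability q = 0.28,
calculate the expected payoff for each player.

E[P1] = 5.3896, E[P2] = 1.7896

Work:
E[P1] = p·q·π₁(A,X) + p·(1-q)·π₁(A,Y) + (1-p)·q·π₁(B,X) + (1-p)·(1-q)·π₁(B,Y)
= 0.58·0.28·4 + 0.58·0.72·6 + 0.42·0.28·1 + 0.42·0.72·7
= 5.3896

E[P2] = 1.7896 (similar calculation)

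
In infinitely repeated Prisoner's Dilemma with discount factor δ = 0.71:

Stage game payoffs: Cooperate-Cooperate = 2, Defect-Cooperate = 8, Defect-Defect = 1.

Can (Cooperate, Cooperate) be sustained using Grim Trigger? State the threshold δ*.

δ* = 0.8571; since δ = 0.71 < 0.8571, cooperation cannot be sustained

Work:
For Grim Trigger:
Cooperate forever: 2/(1-δ)
Defect then punished: 8 + 1·δ/(1-δ)
Need: 2/(1-δ) ≥ 8 + 1·δ/(1-δ)
Solving: δ ≥ (T-R)/(T-P) = (8-2)/(8-1) = 0.8571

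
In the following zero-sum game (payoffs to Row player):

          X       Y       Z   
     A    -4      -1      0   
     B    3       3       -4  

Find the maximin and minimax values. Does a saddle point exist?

Maximin = -4, Minimax = 0, Saddle: False

Work:
Row minimums: [-4, -4] → maximin = -4
Column maximums: [3, 3, 0] → minimax = 0
No saddle point (maximin ≠ minimax). Mixed strategy needed.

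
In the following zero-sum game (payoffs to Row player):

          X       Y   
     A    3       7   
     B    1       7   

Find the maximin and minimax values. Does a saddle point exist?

Maximin = 3, Minimax = 3, Saddle: True

Work:
Row minimums: [3, 1] → maximin = 3
Column maximums: [3, 7] → minimax = 3
Saddle point exists! Game value = 3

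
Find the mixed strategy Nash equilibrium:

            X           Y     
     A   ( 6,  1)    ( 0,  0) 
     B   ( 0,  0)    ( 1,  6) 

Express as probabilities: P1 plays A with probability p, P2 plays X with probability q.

p = 0.8571, q = 0.1429

Work:
Find probabilities that make opponent indifferent:
P2 chooses q to make P1 indifferent between A and B
P1 chooses p to make P2 indifferent between X and Y
Mixed NE: P1 plays (A: 0.8571, B: 0.1429), P2 plays (X: 0.1429, Y: 0.8571)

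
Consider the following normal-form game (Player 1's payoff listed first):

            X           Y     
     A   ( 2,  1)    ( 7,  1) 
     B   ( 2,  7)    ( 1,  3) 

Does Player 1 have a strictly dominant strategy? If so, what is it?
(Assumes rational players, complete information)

No strictly dominant strategy exists for Player 1

Work:
A strategy strictly dominates another if it gives a strictly higher payoff against every opponent action. Compare each pair of P1's strategies column-by-column:
  A vs B: [2 vs 2, 7 vs 1] → A does not strictly dominate B (column X: 2 ≤ 2)
  B vs A: [2 vs 2, 1 vs 7] → B does not strictly dominate A (column X: 2 ≤ 2)
No single strategy strictly dominates all others → no strictly dominant strategy.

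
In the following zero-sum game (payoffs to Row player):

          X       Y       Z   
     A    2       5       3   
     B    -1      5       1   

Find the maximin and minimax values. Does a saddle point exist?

Maximin = 2, Minimax = 2, Saddle: True

Work:
Row minimums: [2, -1] → maximin = 2
Column maximums: [2, 5, 3] → minimax = 2
Saddle point exists! Game value = 2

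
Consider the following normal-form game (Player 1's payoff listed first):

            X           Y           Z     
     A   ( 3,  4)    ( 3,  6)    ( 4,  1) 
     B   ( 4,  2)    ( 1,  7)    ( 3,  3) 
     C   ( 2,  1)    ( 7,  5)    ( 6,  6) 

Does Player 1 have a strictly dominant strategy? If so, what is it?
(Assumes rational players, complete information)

No strictly dominant strategy exists for Player 1

Work:
A strategy strictly dominates another if it gives a strictly higher payoff against every opponent action. Compare each pair of P1's strategies column-by-column:
  A vs B: [3 vs 4, 3 vs 1, 4 vs 3] → A does not strictly dominate B (column X: 3 ≤ 4)
  A vs C: [3 vs 2, 3 vs 7, 4 vs 6] → A does not strictly dominate C (column Y: 3 ≤ 7)
  B vs A: [4 vs 3, 1 vs 3, 3 vs 4] → B does not strictly dominate A (column Y: 1 ≤ 3)
  B vs C: [4 vs 2, 1 vs 7, 3 vs 6] → B does not strictly dominate C (column Y: 1 ≤ 7)
  C vs A: [2 vs 3, 7 vs 3, 6 vs 4] → C does not strictly dominate A (column X: 2 ≤ 3)
  C vs B: [2 vs 4, 7 vs 1, 6 vs 3] → C does not strictly dominate B (column X: 2 ≤ 4)
No single strategy strictly dominates all others → no strictly dominant strategy.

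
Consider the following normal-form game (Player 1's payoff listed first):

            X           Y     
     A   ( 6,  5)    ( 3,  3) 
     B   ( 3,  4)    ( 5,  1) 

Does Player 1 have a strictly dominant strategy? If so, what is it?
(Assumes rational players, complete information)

No strictly dominant strategy exists for Player 1

Work:
A strategy strictly dominates another if it gives a strictly higher payoff against every opponent action. Compare each pair of P1's strategies column-by-column:
  A vs B: [6 vs 3, 3 vs 5] → A does not strictly dominate B (column Y: 3 ≤ 5)
  B vs A: [3 vs 6, 5 vs 3] → B does not strictly dominate A (column X: 3 ≤ 6)
No single strategy strictly dominates all others → no strictly dominant strategy.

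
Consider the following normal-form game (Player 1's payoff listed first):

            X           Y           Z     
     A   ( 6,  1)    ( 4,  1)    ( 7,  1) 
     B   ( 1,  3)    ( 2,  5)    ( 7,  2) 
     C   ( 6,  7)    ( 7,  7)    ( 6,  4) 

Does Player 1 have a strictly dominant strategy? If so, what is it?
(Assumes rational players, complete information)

No strictly dominant strategy exists for Player 1

Work:
A strategy strictly dominates another if it gives a strictly higher payoff against every opponent action. Compare each pair of P1's strategies column-by-column:
  A vs B: [6 vs 1, 4 vs 2, 7 vs 7] → A does not strictly dominate B (column Z: 7 ≤ 7)
  A vs C: [6 vs 6, 4 vs 7, 7 vs 6] → A does not strictly dominate C (column X: 6 ≤ 6)
  B vs A: [1 vs 6, 2 vs 4, 7 vs 7] → B does not strictly dominate A (column X: 1 ≤ 6)
  B vs C: [1 vs 6, 2 vs 7, 7 vs 6] → B does not strictly dominate C (column X: 1 ≤ 6)
  C vs A: [6 vs 6, 7 vs 4, 6 vs 7] → C does not strictly dominate A (column X: 6 ≤ 6)
  C vs B: [6 vs 1, 7 vs 2, 6 vs 7] → C does not strictly dominate B (column Z: 6 ≤ 7)
No single strategy strictly dominates all others → no strictly dominant strategy.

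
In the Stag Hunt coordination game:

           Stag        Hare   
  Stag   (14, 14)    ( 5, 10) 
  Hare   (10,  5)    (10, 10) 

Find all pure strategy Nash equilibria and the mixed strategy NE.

Pure NE: (Stag, Stag) and (Hare, Hare); Mixed NE: p = 0.5556, q = 0.5556

Work:
Check pure NE:
(Stag, Stag): (14, 14) - no unilateral deviation beneficial
(Hare, Hare): (10, 10) - no unilateral deviation beneficial
Mixed NE: P1 plays Stag with p = 0.5556, P2 plays Stag with q = 0.5556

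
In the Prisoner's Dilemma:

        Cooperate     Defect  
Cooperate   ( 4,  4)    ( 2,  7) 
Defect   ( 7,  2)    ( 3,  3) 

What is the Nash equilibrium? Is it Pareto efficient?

(Defect, Defect) is NE; not Pareto efficient

Work:
Defect dominates Cooperate for both players:
If P2 cooperates: Defect (7) > Cooperate (4)
If P2 defects: Defect (3) > Cooperate (2)
NE: (Defect, Defect) with payoff (3, 3)
But (Cooperate, Cooperate) = (4, 4) Pareto dominates (3, 3)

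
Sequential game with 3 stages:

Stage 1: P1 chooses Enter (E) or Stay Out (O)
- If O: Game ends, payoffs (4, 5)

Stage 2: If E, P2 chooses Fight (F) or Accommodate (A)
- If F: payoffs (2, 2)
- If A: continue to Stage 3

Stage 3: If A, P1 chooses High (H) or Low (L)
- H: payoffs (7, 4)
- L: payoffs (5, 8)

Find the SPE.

SPE: (E, A, H); Outcome (7, 4)

Work:
Stage 3: P1 chooses H (7 vs 5)
Stage 2: P2: F->2, A->4 (anticipating H). Choose A
Stage 1: P1: O->4, E->7 (anticipating A, H). Choose E
SPE path: E -> A -> H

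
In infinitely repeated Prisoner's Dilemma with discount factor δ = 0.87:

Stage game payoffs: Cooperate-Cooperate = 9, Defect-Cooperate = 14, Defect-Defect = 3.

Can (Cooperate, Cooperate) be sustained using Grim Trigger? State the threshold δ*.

δ* = 0.4545; since δ = 0.87 ≥ 0.4545, cooperation can be sustained

Work:
For Grim Trigger:
Cooperate forever: 9/(1-δ)
Defect then punished: 14 + 3·δ/(1-δ)
Need: 9/(1-δ) ≥ 14 + 3·δ/(1-δ)
Solving: δ ≥ (T-R)/(T-P) = (14-9)/(14-3) = 0.4545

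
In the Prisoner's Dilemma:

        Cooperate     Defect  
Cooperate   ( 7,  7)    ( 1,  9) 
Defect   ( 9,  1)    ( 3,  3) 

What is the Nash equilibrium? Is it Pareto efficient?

(Defect, Defect) is NE; not Pareto efficient

Work:
Defect dominates Cooperate for both players:
If P2 cooperates: Defect (9) > Cooperate (7)
If P2 defects: Defect (3) > Cooperate (1)
NE: (Defect, Defect) with payoff (3, 3)
But (Cooperate, Cooperate) = (7, 7) Pareto dominates (3, 3)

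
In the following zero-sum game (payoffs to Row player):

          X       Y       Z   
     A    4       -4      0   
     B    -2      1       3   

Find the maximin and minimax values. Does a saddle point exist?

Maximin = -2, Minimax = 1, Saddle: False

Work:
Row minimums: [-4, -2] → maximin = -2
Column maximums: [4, 1, 3] → minimax = 1
No saddle point (maximin ≠ minimax). Mixed strategy needed.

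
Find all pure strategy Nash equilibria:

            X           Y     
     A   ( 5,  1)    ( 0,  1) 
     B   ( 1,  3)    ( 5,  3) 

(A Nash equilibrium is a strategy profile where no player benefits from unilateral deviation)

Nash equilibrium: (A, X), (B, Y)

Work:
Best responses:
  P1 vs X: payoffs [5, 1] → best response A (payoff 5)
  P1 vs Y: payoffs [0, 5] → best response B (payoff 5)
  P2 vs A: payoffs [1, 1] → best response X/Y (payoff 1)
  P2 vs B: payoffs [3, 3] → best response X/Y (payoff 3)
Mutual best responses: (A,X), (B,Y) → Nash equilibria.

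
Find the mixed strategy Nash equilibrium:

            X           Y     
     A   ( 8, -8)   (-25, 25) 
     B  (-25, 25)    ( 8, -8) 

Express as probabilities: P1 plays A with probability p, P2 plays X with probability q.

p = 0.5, q = 0.5

Work:
Find probabilities that make opponent indifferent:
P2 chooses q to make P1 indifferent between A and B
P1 chooses p to make P2 indifferent between X and Y
Mixed NE: P1 plays (A: 0.5, B: 0.5), P2 plays (X: 0.5, Y: 0.5)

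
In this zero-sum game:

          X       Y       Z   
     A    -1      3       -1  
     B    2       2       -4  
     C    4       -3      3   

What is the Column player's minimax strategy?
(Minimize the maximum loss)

Column should play Y or Z (all achieve the minimum), value = 3

Work:
Column player minimizes Row's maximum payoff:
Column X: max payoff to Row = 4
Column Y: max payoff to Row = 3
Column Z: max payoff to Row = 3
Minimum is 3, achieved by columns Y, Z (tied).
Each of Y or Z is a minimax strategy.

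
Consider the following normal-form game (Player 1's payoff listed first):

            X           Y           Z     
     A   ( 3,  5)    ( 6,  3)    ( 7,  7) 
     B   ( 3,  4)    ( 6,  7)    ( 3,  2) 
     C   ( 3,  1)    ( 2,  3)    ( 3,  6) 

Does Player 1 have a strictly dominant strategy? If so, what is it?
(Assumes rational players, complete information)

No strictly dominant strategy exists for Player 1

Work:
A strategy strictly dominates another if it gives a strictly higher payoff against every opponent action. Compare each pair of P1's strategies column-by-column:
  A vs B: [3 vs 3, 6 vs 6, 7 vs 3] → A does not strictly dominate B (column X: 3 ≤ 3)
  A vs C: [3 vs 3, 6 vs 2, 7 vs 3] → A does not strictly dominate C (column X: 3 ≤ 3)
  B vs A: [3 vs 3, 6 vs 6, 3 vs 7] → B does not strictly dominate A (column X: 3 ≤ 3)
  B vs C: [3 vs 3, 6 vs 2, 3 vs 3] → B does not strictly dominate C (column X: 3 ≤ 3)
  C vs A: [3 vs 3, 2 vs 6, 3 vs 7] → C does not strictly dominate A (column X: 3 ≤ 3)
  C vs B: [3 vs 3, 2 vs 6, 3 vs 3] → C does not strictly dominate B (column X: 3 ≤ 3)
No single strategy strictly dominates all others → no strictly dominant strategy.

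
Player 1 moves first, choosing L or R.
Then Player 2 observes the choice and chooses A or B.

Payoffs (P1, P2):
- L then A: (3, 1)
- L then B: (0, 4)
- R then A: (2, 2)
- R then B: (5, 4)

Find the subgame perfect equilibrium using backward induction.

P1 plays R, P2 plays B after L and B after R; Payoff (5, 4)

Work:
Backward induction:
After L: P2 chooses B → P1 gets 0
After R: P2 chooses B → P1 gets 5
P1 chooses R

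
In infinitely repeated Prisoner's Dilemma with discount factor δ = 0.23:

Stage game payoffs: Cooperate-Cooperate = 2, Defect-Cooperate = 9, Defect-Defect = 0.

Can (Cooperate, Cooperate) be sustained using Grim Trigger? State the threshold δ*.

δ* = 0.7778; since δ = 0.23 < 0.7778, cooperation cannot be sustained

Work:
For Grim Trigger:
Cooperate forever: 2/(1-δ)
Defect then punished: 9 + 0·δ/(1-δ)
Need: 2/(1-δ) ≥ 9 + 0·δ/(1-δ)
Solving: δ ≥ (T-R)/(T-P) = (9-2)/(9-0) = 0.7778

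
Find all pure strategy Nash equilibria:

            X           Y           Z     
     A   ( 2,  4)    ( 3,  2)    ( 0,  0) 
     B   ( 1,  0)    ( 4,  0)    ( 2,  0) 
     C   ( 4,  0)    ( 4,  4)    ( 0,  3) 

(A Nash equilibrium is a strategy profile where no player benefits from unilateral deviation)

Nash equilibrium: (B, Y), (B, Z), (C, Y)

Work:
Best responses:
  P1 vs X: payoffs [2, 1, 4] → best response C (payoff 4)
  P1 vs Y: payoffs [3, 4, 4] → best response B/C (payoff 4)
  P1 vs Z: payoffs [0, 2, 0] → best response B (payoff 2)
  P2 vs A: payoffs [4, 2, 0] → best response X (payoff 4)
  P2 vs B: payoffs [0, 0, 0] → best response X/Y/Z (payoff 0)
  P2 vs C: payoffs [0, 4, 3] → best response Y (payoff 4)
Mutual best responses: (B,Y), (B,Z), (C,Y) → Nash equilibria.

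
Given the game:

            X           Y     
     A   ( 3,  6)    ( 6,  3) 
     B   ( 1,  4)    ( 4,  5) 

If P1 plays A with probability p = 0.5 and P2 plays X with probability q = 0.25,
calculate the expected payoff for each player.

E[P1] = 4.25, E[P2] = 4.25

Work:
E[P1] = p·q·π₁(A,X) + p·(1-q)·π₁(A,Y) + (1-p)·q·π₁(B,X) + (1-p)·(1-q)·π₁(B,Y)
= 0.5·0.25·3 + 0.5·0.75·6 + 0.5·0.25·1 + 0.5·0.75·4
= 4.25

E[P2] = 4.25 (similar calculation)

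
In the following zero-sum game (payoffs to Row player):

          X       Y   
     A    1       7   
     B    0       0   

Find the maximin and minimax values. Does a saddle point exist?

Maximin = 1, Minimax = 1, Saddle: True

Work:
Row minimums: [1, 0] → maximin = 1
Column maximums: [1, 7] → minimax = 1
Saddle point exists! Game value = 1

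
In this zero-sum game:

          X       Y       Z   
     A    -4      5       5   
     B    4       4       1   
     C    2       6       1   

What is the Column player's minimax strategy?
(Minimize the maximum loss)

Column should play X, value = 4

Work:
Column player minimizes Row's maximum payoff:
Column X: max payoff to Row = 4
Column Y: max payoff to Row = 6
Column Z: max payoff to Row = 5
Minimum is 4, achieved by column X.
Minimax strategy: X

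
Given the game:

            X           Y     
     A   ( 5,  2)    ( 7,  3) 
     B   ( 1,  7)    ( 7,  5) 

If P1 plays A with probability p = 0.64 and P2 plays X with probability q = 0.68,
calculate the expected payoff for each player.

E[P1] = 4.6608, E[P2] = 3.7744

Work:
E[P1] = p·q·π₁(A,X) + p·(1-q)·π₁(A,Y) + (1-p)·q·π₁(B,X) + (1-p)·(1-q)·π₁(B,Y)
= 0.64·0.68·5 + 0.64·0.32·7 + 0.36·0.68·1 + 0.36·0.32·7
= 4.6608

E[P2] = 3.7744 (similar calculation)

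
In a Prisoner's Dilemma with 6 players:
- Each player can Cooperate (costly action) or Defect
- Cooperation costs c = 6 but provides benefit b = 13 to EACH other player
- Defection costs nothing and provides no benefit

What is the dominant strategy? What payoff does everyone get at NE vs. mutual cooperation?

Dominant: Defect; NE payoff = 0; Coop payoff = 59

Work:
Defect dominates (saves cost c = 6, benefit to others is external)
NE: All defect → everyone gets 0
If all cooperate: each receives (5)×13 - 6 = 59
Social dilemma: 59 > 0 but NE gives 0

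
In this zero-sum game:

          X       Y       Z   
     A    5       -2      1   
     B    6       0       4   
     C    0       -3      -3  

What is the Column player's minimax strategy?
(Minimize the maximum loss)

Column should play Y, value = 0

Work:
Column player minimizes Row's maximum payoff:
Column X: max payoff to Row = 6
Column Y: max payoff to Row = 0
Column Z: max payoff to Row = 4
Minimum is 0, achieved by column Y.
Minimax strategy: Y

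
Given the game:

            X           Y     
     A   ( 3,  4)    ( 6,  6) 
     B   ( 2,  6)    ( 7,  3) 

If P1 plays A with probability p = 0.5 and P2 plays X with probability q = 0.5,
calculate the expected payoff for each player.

E[P1] = 4.5, E[P2] = 4.75

Work:
E[P1] = p·q·π₁(A,X) + p·(1-q)·π₁(A,Y) + (1-p)·q·π₁(B,X) + (1-p)·(1-q)·π₁(B,Y)
= 0.5·0.5·3 + 0.5·0.5·6 + 0.5·0.5·2 + 0.5·0.5·7
= 4.5

E[P2] = 4.75 (similar calculation)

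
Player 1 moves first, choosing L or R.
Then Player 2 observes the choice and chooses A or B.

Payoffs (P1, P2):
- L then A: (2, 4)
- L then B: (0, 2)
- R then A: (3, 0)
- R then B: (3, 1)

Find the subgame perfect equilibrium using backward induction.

P1 plays R, P2 plays A after L and B after R; Payoff (3, 1)

Work:
Backward induction:
After L: P2 chooses A → P1 gets 2
After R: P2 chooses B → P1 gets 3
P1 chooses R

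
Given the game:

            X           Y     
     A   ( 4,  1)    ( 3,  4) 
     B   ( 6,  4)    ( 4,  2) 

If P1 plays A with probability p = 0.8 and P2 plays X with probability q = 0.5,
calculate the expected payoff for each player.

E[P1] = 3.8, E[P2] = 2.6

Work:
E[P1] = p·q·π₁(A,X) + p·(1-q)·π₁(A,Y) + (1-p)·q·π₁(B,X) + (1-p)·(1-q)·π₁(B,Y)
= 0.8·0.5·4 + 0.8·0.5·3 + 0.2·0.5·6 + 0.2·0.5·4
= 3.8

E[P2] = 2.6 (similar calculation)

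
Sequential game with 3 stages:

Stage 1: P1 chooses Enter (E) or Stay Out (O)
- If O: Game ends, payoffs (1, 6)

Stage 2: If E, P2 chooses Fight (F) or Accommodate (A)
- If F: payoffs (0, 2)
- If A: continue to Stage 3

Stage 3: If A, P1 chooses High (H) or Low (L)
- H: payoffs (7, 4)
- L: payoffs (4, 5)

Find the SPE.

SPE: (E, A, H); Outcome (7, 4)

Work:
Stage 3: P1 chooses H (7 vs 4)
Stage 2: P2: F->2, A->4 (anticipating H). Choose A
Stage 1: P1: O->1, E->7 (anticipating A, H). Choose E
SPE path: E -> A -> H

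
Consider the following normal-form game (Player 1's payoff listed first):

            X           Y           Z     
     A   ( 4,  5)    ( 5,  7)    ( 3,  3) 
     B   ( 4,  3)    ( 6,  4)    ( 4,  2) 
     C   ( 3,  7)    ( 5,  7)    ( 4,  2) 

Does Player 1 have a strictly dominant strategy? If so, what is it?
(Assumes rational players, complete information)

No strictly dominant strategy exists for Player 1

Work:
A strategy strictly dominates another if it gives a strictly higher payoff against every opponent action. Compare each pair of P1's strategies column-by-column:
  A vs B: [4 vs 4, 5 vs 6, 3 vs 4] → A does not strictly dominate B (column X: 4 ≤ 4)
  A vs C: [4 vs 3, 5 vs 5, 3 vs 4] → A does not strictly dominate C (column Y: 5 ≤ 5)
  B vs A: [4 vs 4, 6 vs 5, 4 vs 3] → B does not strictly dominate A (column X: 4 ≤ 4)
  B vs C: [4 vs 3, 6 vs 5, 4 vs 4] → B does not strictly dominate C (column Z: 4 ≤ 4)
  C vs A: [3 vs 4, 5 vs 5, 4 vs 3] → C does not strictly dominate A (column X: 3 ≤ 4)
  C vs B: [3 vs 4, 5 vs 6, 4 vs 4] → C does not strictly dominate B (column X: 3 ≤ 4)
No single strategy strictly dominates all others → no strictly dominant strategy.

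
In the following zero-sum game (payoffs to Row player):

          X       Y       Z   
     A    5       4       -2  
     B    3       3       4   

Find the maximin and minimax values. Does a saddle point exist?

Maximin = 3, Minimax = 4, Saddle: False

Work:
Row minimums: [-2, 3] → maximin = 3
Column maximums: [5, 4, 4] → minimax = 4
No saddle point (maximin ≠ minimax). Mixed strategy needed.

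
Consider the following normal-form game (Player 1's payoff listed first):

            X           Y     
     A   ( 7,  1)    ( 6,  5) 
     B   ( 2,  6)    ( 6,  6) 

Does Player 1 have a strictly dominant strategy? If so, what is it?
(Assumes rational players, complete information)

No strictly dominant strategy exists for Player 1

Work:
A strategy strictly dominates another if it gives a strictly higher payoff against every opponent action. Compare each pair of P1's strategies column-by-column:
  A vs B: [7 vs 2, 6 vs 6] → A does not strictly dominate B (column Y: 6 ≤ 6)
  B vs A: [2 vs 7, 6 vs 6] → B does not strictly dominate A (column X: 2 ≤ 7)
No single strategy strictly dominates all others → no strictly dominant strategy.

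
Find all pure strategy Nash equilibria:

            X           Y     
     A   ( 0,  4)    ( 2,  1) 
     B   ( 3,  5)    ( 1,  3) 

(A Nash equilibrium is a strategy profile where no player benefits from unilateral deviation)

Nash equilibrium: (B, X)

Work:
Best responses:
  P1 vs X: payoffs [0, 3] → best response B (payoff 3)
  P1 vs Y: payoffs [2, 1] → best response A (payoff 2)
  P2 vs A: payoffs [4, 1] → best response X (payoff 4)
  P2 vs B: payoffs [5, 3] → best response X (payoff 5)
Mutual best responses: (B,X) → Nash equilibria.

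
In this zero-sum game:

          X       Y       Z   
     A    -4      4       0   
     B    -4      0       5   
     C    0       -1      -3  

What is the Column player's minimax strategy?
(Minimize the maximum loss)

Column should play X, value = 0

Work:
Column player minimizes Row's maximum payoff:
Column X: max payoff to Row = 0
Column Y: max payoff to Row = 4
Column Z: max payoff to Row = 5
Minimum is 0, achieved by column X.
Minimax strategy: X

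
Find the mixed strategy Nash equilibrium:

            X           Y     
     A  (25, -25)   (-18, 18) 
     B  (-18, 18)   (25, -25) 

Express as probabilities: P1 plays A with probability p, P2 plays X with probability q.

p = 0.5, q = 0.5

Work:
Find probabilities that make opponent indifferent:
P2 chooses q to make P1 indifferent between A and B
P1 chooses p to make P2 indifferent between X and Y
Mixed NE: P1 plays (A: 0.5, B: 0.5), P2 plays (X: 0.5, Y: 0.5)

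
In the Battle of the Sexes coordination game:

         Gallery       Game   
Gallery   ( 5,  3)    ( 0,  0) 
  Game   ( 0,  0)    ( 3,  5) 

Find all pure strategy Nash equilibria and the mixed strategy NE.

Pure NE: (Gallery, Gallery) and (Game, Game); Mixed NE: p = 0.625, q = 0.375

Work:
Check pure NE:
(Gallery, Gallery): (5, 3) - no unilateral deviation beneficial
(Game, Game): (3, 5) - no unilateral deviation beneficial
Mixed NE: P1 plays Gallery with p = 0.625, P2 plays Gallery with q = 0.375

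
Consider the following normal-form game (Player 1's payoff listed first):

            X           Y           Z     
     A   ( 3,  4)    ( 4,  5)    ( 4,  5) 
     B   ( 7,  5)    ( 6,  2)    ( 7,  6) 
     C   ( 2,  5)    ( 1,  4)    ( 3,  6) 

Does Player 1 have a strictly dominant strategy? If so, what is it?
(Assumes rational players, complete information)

Yes, Player 1's strictly dominant strategy is B

Work:
A strategy strictly dominates another if it gives a strictly higher payoff against every opponent action. Compare each pair of P1's strategies column-by-column:
  A vs B: [3 vs 7, 4 vs 6, 4 vs 7] → A does not strictly dominate B (column X: 3 ≤ 7)
  A vs C: [3 vs 2, 4 vs 1, 4 vs 3] → A strictly dominates C
  B vs A: [7 vs 3, 6 vs 4, 7 vs 4] → B strictly dominates A
  B vs C: [7 vs 2, 6 vs 1, 7 vs 3] → B strictly dominates C
  C vs A: [2 vs 3, 1 vs 4, 3 vs 4] → C does not strictly dominate A (column X: 2 ≤ 3)
  C vs B: [2 vs 7, 1 vs 6, 3 vs 7] → C does not strictly dominate B (column X: 2 ≤ 7)
B strictly dominates every other strategy → strictly dominant.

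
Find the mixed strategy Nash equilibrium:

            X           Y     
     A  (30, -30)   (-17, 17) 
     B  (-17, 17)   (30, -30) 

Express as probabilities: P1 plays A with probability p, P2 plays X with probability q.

p = 0.5, q = 0.5

Work:
Find probabilities that make opponent indifferent:
P2 chooses q to make P1 indifferent between A and B
P1 chooses p to make P2 indifferent between X and Y
Mixed NE: P1 plays (A: 0.5, B: 0.5), P2 plays (X: 0.5, Y: 0.5)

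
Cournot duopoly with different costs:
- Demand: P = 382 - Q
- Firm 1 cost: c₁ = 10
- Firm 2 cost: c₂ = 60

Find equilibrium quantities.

q₁* = 140.67, q₂* = 90.67

Work:
Reaction: q₁ = (382 - 10 - q₂)/2
Reaction: q₂ = (382 - 60 - q₁)/2
Solve simultaneously:
q₁* = (382 - 2×10 + 60)/3 = 140.67
q₂* = (382 - 2×60 + 10)/3 = 90.67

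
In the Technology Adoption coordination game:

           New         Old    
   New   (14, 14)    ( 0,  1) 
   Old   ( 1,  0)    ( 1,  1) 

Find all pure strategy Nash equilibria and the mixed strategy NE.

Pure NE: (New, New) and (Old, Old); Mixed NE: p = 0.0714, q = 0.0714

Work:
Check pure NE:
(New, New): (14, 14) - no unilateral deviation beneficial
(Old, Old): (1, 1) - no unilateral deviation beneficial
Mixed NE: P1 plays New with p = 0.0714, P2 plays New with q = 0.0714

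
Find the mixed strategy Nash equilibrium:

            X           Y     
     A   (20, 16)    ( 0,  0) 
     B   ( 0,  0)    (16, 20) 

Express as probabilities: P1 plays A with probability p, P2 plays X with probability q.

p = 0.5556, q = 0.4444

Work:
Find probabilities that make opponent indifferent:
P2 chooses q to make P1 indifferent between A and B
P1 chooses p to make P2 indifferent between X and Y
Mixed NE: P1 plays (A: 0.5556, B: 0.4444), P2 plays (X: 0.4444, Y: 0.5556)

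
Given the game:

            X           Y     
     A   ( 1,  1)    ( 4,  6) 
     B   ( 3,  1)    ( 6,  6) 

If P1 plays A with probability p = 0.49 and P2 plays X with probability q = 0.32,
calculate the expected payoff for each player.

E[P1] = 4.06, E[P2] = 4.4

Work:
E[P1] = p·q·π₁(A,X) + p·(1-q)·π₁(A,Y) + (1-p)·q·π₁(B,X) + (1-p)·(1-q)·π₁(B,Y)
= 0.49·0.32·1 + 0.49·0.68·4 + 0.51·0.32·3 + 0.51·0.68·6
= 4.06

E[P2] = 4.4 (similar calculation)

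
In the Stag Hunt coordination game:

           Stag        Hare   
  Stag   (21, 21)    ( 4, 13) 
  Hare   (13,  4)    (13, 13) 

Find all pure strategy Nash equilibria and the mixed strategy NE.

Pure NE: (Stag, Stag) and (Hare, Hare); Mixed NE: p = 0.5294, q = 0.5294

Work:
Check pure NE:
(Stag, Stag): (21, 21) - no unilateral deviation beneficial
(Hare, Hare): (13, 13) - no unilateral deviation beneficial
Mixed NE: P1 plays Stag with p = 0.5294, P2 plays Stag with q = 0.5294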